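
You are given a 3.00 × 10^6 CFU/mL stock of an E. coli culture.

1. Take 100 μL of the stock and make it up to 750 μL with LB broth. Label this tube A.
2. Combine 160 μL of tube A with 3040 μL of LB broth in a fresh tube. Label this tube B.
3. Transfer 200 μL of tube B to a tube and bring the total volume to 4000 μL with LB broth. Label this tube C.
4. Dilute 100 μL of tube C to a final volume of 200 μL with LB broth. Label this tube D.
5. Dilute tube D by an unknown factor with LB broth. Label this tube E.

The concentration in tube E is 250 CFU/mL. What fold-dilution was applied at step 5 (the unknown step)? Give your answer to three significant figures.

Step 1: 100 μL brought to 750 μL → factor 750/100 = 7.5
Step 2: 160 μL + 3040 μL = 3200 μL total → factor 3200/160 = 20
Step 3: 200 μL brought to 4000 μL → factor 4000/200 = 20
Step 4: 100 μL brought to 200 μL → factor 200/100 = 2
Step 5: unknown factor x
Product of known-step factors = 6000
Overall factor = 3.00 × 10^6 CFU/mL / (250 CFU/mL) = 12000
x = 12000 / 6000 = 2.00

2.00-fold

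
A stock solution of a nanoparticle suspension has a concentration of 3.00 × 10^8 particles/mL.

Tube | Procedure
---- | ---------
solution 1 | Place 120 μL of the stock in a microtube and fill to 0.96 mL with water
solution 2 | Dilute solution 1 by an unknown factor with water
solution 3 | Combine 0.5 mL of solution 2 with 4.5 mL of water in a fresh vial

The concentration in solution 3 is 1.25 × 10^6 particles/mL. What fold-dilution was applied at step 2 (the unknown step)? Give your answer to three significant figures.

Step 1: 120 μL brought to 0.96 mL → factor 960/120 = 8
Step 2: unknown factor x
Step 3: 0.5 mL + 4.5 mL = 5 mL total → factor 5/0.5 = 10
Product of known-step factors = 80
Overall factor = 3.00 × 10^8 particles/mL / (1.25 × 10^6 particles/mL) = 240
x = 240 / 80 = 3.00

3.00-fold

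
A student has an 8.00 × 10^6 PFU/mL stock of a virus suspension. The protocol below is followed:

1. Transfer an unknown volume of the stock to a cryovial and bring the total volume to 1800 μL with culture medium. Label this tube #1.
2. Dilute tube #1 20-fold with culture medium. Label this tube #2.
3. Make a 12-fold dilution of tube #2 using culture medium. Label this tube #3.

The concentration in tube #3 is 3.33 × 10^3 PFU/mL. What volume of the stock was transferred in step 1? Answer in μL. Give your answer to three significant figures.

180 μL

Step 1: v brought to 1800 μL → factor = 1800 μL/v
Step 2: 20-fold → factor 20
Step 3: 12-fold → factor 12
Product of known-step factors = 240
Overall factor = 8.00 × 10^6 PFU/mL / (3.33 × 10^3 PFU/mL) = 2402.4
Step-1 factor = 2402.4 / 240 = 10.01
v = 1800 μL / 10.01 = 180 μL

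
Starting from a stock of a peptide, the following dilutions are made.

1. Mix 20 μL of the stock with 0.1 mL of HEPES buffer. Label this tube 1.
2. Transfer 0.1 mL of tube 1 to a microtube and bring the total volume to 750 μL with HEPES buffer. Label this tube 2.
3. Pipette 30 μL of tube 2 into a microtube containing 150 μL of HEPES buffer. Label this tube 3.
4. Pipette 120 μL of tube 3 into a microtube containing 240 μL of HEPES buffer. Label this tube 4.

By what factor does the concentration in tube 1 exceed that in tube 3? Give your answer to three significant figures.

45.0

Step 1: 20 μL + 0.1 mL = 120 μL total → factor 120/20 = 6
Step 2: 0.1 mL brought to 750 μL → factor 0.75/0.1 = 7.5
Step 3: 30 μL + 150 μL = 180 μL total → factor 180/30 = 6
Dilution factor to tube 1 = 6; to tube 3 = 270
[tube 1]/[tube 3] = (factor to tube 3)/(factor to tube 1) = 270/6 = 45.0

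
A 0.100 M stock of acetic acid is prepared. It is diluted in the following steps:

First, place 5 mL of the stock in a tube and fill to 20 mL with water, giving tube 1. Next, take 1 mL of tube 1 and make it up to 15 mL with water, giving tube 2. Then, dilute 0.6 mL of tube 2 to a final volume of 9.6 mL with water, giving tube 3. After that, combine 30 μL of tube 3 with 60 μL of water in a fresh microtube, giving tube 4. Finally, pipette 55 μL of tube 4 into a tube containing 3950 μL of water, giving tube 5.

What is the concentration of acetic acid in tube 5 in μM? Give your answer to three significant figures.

Step 1: 5 mL brought to 20 mL → factor 20/5 = 4
Step 2: 1 mL brought to 15 mL → factor 15/1 = 15
Step 3: 0.6 mL brought to 9.6 mL → factor 9.6/0.6 = 16
Step 4: 30 μL + 60 μL = 90 μL total → factor 90/30 = 3
Step 5: 55 μL + 3950 μL = 4005 μL total → factor 4005/55 = 72.818
Overall dilution factor = 4 × 15 × 16 × 3 × 72.818 = 2.0972 × 10^5
Final = 0.100 M / 2.0972 × 10^5 = 4.768 × 10^-7 M = 0.477 μM

0.477 μM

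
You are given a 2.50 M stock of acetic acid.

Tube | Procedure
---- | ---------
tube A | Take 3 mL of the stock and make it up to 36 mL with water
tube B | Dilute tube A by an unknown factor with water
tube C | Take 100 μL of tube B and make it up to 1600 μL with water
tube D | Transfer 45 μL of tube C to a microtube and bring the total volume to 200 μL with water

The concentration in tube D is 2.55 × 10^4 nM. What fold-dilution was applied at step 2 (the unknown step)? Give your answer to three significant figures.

Step 1: 3 mL brought to 36 mL → factor 36/3 = 12
Step 2: unknown factor x
Step 3: 100 μL brought to 1600 μL → factor 1600/100 = 16
Step 4: 45 μL brought to 200 μL → factor 200/45 = 4.4444
Product of known-step factors = 853.33
Overall factor = 2.50 M / (2.55 × 10^4 nM) = 98039
x = 98039 / 853.33 = 115

115-fold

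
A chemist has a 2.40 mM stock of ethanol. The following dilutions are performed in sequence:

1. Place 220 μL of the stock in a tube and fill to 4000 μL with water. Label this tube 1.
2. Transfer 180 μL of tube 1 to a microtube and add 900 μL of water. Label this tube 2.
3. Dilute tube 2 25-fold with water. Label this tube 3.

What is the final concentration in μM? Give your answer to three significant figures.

Step 1: 220 μL brought to 4000 μL → factor 4000/220 = 18.182
Step 2: 180 μL + 900 μL = 1080 μL total → factor 1080/180 = 6
Step 3: 25-fold → factor 25
Overall dilution factor = 18.182 × 6 × 25 = 2727.3
Final = 2.40 mM / 2727.3 = 0.0008800 mM = 0.880 μM

0.880 μM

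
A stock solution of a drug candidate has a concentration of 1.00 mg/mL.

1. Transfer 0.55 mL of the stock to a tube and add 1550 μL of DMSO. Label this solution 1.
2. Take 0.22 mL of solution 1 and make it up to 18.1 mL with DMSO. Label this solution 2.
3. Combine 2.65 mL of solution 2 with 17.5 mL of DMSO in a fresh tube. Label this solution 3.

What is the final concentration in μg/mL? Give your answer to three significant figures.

Step 1: 0.55 mL + 1550 μL = 2.1 mL total → factor 2.1/0.55 = 3.8182
Step 2: 0.22 mL brought to 18.1 mL → factor 18.1/0.22 = 82.273
Step 3: 2.65 mL + 17.5 mL = 20.15 mL total → factor 20.15/2.65 = 7.6038
Overall dilution factor = 3.8182 × 82.273 × 7.6038 = 2388.6
Final = 1.00 mg/mL / 2388.6 = 0.0004187 mg/mL = 0.419 μg/mL

0.419 μg/mL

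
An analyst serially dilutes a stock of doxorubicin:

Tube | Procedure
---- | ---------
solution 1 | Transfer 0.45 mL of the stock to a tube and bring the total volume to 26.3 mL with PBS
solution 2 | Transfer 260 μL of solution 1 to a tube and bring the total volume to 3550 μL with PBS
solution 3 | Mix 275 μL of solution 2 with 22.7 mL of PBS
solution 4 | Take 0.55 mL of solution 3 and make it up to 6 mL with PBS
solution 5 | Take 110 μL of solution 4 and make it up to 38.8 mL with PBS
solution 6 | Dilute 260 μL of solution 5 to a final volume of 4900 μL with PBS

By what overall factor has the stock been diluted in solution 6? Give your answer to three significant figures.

Step 1: 0.45 mL brought to 26.3 mL → factor 26.3/0.45 = 58.444
Step 2: 260 μL brought to 3550 μL → factor 3550/260 = 13.654
Step 3: 275 μL + 22.7 mL = 22975 μL total → factor 22975/275 = 83.545
Step 4: 0.55 mL brought to 6 mL → factor 6/0.55 = 10.909
Step 5: 110 μL brought to 38.8 mL → factor 38800/110 = 352.73
Step 6: 260 μL brought to 4900 μL → factor 4900/260 = 18.846
Overall dilution factor = 58.444 × 13.654 × 83.545 × 10.909 × 352.73 × 18.846 = 4.8347 × 10^9

4.83 × 10^9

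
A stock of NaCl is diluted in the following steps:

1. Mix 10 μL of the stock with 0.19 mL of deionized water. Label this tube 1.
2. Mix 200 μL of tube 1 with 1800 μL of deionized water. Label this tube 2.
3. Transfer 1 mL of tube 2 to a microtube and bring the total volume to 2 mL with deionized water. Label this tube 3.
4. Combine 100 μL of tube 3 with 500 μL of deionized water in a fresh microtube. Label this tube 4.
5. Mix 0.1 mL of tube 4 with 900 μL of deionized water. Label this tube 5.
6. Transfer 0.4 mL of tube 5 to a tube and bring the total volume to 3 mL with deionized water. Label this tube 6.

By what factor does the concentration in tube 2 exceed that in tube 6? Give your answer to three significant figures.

900

Step 1: 10 μL + 0.19 mL = 200 μL total → factor 200/10 = 20
Step 2: 200 μL + 1800 μL = 2000 μL total → factor 2000/200 = 10
Step 3: 1 mL brought to 2 mL → factor 2/1 = 2
Step 4: 100 μL + 500 μL = 600 μL total → factor 600/100 = 6
Step 5: 0.1 mL + 900 μL = 1 mL total → factor 1/0.1 = 10
Step 6: 0.4 mL brought to 3 mL → factor 3/0.4 = 7.5
Dilution factor to tube 2 = 200; to tube 6 = 1.8 × 10^5
[tube 2]/[tube 6] = (factor to tube 6)/(factor to tube 2) = 1.8 × 10^5/200 = 900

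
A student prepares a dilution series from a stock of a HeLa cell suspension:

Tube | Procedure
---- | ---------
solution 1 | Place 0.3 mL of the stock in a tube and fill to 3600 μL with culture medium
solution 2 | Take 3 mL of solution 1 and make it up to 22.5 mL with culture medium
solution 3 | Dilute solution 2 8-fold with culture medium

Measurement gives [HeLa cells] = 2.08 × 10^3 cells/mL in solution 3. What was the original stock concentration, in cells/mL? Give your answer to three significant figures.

1.50 × 10^6 cells/mL

Step 1: 0.3 mL brought to 3600 μL → factor 3.6/0.3 = 12
Step 2: 3 mL brought to 22.5 mL → factor 22.5/3 = 7.5
Step 3: 8-fold → factor 8
Overall dilution factor = 12 × 7.5 × 8 = 720
Stock = 2.08 × 10^3 cells/mL × 720 = 1.50 × 10^6 cells/mL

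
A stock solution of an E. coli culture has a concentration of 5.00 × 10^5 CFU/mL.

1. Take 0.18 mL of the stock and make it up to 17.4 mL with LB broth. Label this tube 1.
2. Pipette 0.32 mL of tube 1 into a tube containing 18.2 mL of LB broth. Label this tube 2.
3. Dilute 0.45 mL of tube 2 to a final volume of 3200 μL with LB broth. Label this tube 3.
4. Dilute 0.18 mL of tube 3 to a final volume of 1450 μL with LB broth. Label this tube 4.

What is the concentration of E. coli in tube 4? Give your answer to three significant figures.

Step 1: 0.18 mL brought to 17.4 mL → factor 17.4/0.18 = 96.667
Step 2: 0.32 mL + 18.2 mL = 18.52 mL total → factor 18.52/0.32 = 57.875
Step 3: 0.45 mL brought to 3200 μL → factor 3.2/0.45 = 7.1111
Step 4: 0.18 mL brought to 1450 μL → factor 1.45/0.18 = 8.0556
Overall dilution factor = 96.667 × 57.875 × 7.1111 × 8.0556 = 3.2048 × 10^5
Final = 5.00 × 10^5 CFU/mL / 3.2048 × 10^5 = 1.56 CFU/mL

1.56 CFU/mL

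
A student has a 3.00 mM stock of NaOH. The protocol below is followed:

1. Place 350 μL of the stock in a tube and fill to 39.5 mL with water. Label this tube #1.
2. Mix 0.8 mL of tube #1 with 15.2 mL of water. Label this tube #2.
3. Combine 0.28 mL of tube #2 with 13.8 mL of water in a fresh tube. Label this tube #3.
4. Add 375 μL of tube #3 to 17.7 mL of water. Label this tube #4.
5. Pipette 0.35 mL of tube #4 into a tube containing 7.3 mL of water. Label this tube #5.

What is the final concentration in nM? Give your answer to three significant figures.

Step 1: 350 μL brought to 39.5 mL → factor 39500/350 = 112.86
Step 2: 0.8 mL + 15.2 mL = 16 mL total → factor 16/0.8 = 20
Step 3: 0.28 mL + 13.8 mL = 14.08 mL total → factor 14.08/0.28 = 50.286
Step 4: 375 μL + 17.7 mL = 18075 μL total → factor 18075/375 = 48.2
Step 5: 0.35 mL + 7.3 mL = 7.65 mL total → factor 7.65/0.35 = 21.857
Overall dilution factor = 112.86 × 20 × 50.286 × 48.2 × 21.857 = 1.1958 × 10^8
Final = 3.00 mM / 1.1958 × 10^8 = 2.509 × 10^-8 mM = 0.0251 nM

0.0251 nM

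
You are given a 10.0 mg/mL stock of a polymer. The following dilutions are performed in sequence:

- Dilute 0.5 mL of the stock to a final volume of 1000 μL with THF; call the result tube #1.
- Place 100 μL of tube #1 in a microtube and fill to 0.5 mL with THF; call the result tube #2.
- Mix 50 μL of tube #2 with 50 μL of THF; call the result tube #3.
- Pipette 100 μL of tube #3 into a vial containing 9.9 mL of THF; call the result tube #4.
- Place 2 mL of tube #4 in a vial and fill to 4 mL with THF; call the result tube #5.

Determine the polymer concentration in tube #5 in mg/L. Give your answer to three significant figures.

Step 1: 0.5 mL brought to 1000 μL → factor 1/0.5 = 2
Step 2: 100 μL brought to 0.5 mL → factor 500/100 = 5
Step 3: 50 μL + 50 μL = 100 μL total → factor 100/50 = 2
Step 4: 100 μL + 9.9 mL = 10000 μL total → factor 10000/100 = 100
Step 5: 2 mL brought to 4 mL → factor 4/2 = 2
Overall dilution factor = 2 × 5 × 2 × 100 × 2 = 4000
Final = 10.0 mg/mL / 4000 = 0.002500 mg/mL = 2.50 mg/L

2.50 mg/L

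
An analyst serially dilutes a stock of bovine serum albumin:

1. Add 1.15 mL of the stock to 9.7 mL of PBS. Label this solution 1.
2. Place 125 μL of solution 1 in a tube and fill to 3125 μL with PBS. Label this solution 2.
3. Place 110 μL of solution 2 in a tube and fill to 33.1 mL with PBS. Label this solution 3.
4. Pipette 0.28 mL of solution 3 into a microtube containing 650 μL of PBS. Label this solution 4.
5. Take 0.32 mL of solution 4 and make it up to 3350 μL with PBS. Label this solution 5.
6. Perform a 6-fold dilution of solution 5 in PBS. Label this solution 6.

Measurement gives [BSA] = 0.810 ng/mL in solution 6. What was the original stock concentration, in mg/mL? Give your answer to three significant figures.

Step 1: 1.15 mL + 9.7 mL = 10.85 mL total → factor 10.85/1.15 = 9.4348
Step 2: 125 μL brought to 3125 μL → factor 3125/125 = 25
Step 3: 110 μL brought to 33.1 mL → factor 33100/110 = 300.91
Step 4: 0.28 mL + 650 μL = 0.93 mL total → factor 0.93/0.28 = 3.3214
Step 5: 0.32 mL brought to 3350 μL → factor 3.35/0.32 = 10.469
Step 6: 6-fold → factor 6
Overall dilution factor = 9.4348 × 25 × 300.91 × 3.3214 × 10.469 × 6 = 1.4807 × 10^7
Stock = 0.810 ng/mL × 1.4807 × 10^7 = 1.199 × 10^7 ng/mL = 12.0 mg/mL

12.0 mg/mL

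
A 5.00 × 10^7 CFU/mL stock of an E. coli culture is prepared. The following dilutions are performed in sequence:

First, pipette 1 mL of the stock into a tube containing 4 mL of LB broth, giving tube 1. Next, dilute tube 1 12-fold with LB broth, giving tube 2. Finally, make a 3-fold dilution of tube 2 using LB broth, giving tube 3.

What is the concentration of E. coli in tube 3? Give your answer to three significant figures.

2.78 × 10^5 CFU/mL

Step 1: 1 mL + 4 mL = 5 mL total → factor 5/1 = 5
Step 2: 12-fold → factor 12
Step 3: 3-fold → factor 3
Overall dilution factor = 5 × 12 × 3 = 180
Final = 5.00 × 10^7 CFU/mL / 180 = 2.78 × 10^5 CFU/mL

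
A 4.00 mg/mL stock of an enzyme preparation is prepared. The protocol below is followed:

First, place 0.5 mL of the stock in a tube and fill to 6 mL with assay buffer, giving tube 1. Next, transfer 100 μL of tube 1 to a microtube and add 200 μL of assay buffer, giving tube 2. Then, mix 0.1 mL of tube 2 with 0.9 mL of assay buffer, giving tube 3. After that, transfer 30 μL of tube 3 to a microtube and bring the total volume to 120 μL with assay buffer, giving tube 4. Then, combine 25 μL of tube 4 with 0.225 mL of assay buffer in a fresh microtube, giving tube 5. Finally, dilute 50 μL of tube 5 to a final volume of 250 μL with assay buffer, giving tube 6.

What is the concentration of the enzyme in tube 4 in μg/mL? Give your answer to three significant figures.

2.78 μg/mL

Step 1: 0.5 mL brought to 6 mL → factor 6/0.5 = 12
Step 2: 100 μL + 200 μL = 300 μL total → factor 300/100 = 3
Step 3: 0.1 mL + 0.9 mL = 1 mL total → factor 1/0.1 = 10
Step 4: 30 μL brought to 120 μL → factor 120/30 = 4
Dilution factor through tube 4 = 12 × 3 × 10 × 4 = 1440
[tube 4] = 4.00 mg/mL / 1440 = 0.002778 mg/mL = 2.78 μg/mL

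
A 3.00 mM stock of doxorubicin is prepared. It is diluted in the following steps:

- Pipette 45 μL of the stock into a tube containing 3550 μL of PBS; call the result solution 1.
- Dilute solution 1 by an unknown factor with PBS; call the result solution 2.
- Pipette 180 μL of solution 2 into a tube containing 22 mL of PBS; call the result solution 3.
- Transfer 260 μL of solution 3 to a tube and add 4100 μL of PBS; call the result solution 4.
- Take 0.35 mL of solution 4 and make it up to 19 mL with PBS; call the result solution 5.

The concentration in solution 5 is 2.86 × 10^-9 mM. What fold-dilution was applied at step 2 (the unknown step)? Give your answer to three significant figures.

117-fold

Step 1: 45 μL + 3550 μL = 3595 μL total → factor 3595/45 = 79.889
Step 2: unknown factor x
Step 3: 180 μL + 22 mL = 22180 μL total → factor 22180/180 = 123.22
Step 4: 260 μL + 4100 μL = 4360 μL total → factor 4360/260 = 16.769
Step 5: 0.35 mL brought to 19 mL → factor 19/0.35 = 54.286
Product of known-step factors = 8.9614 × 10^6
Overall factor = 3.00 mM / (2.86 × 10^-9 mM) = 1.049 × 10^9
x = 1.049 × 10^9 / 8.9614 × 10^6 = 117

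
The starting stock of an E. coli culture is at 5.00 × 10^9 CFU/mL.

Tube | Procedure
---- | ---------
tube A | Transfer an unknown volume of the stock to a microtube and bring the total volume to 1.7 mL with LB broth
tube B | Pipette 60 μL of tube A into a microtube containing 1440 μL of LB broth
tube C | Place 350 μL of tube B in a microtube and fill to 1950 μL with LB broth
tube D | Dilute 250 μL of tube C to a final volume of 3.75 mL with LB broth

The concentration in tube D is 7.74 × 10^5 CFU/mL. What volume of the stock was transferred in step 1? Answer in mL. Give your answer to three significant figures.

Step 1: v brought to 1.7 mL → factor = 1.7 mL/v
Step 2: 60 μL + 1440 μL = 1500 μL total → factor 1500/60 = 25
Step 3: 350 μL brought to 1950 μL → factor 1950/350 = 5.5714
Step 4: 250 μL brought to 3.75 mL → factor 3750/250 = 15
Product of known-step factors = 2089.3
Overall factor = 5.00 × 10^9 CFU/mL / (7.74 × 10^5 CFU/mL) = 6459.9
Step-1 factor = 6459.9 / 2089.3 = 3.0919
v = 1.7 mL / 3.0919 = 0.550 mL

0.550 mL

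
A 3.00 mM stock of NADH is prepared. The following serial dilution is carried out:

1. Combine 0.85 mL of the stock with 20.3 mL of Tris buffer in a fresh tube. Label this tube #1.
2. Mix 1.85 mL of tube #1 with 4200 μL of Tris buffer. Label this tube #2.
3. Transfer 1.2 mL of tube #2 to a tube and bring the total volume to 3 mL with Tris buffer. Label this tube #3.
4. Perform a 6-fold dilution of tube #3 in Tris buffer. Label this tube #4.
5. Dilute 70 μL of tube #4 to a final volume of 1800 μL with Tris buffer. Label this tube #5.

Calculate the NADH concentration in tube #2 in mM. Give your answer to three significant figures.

0.0369 mM

Step 1: 0.85 mL + 20.3 mL = 21.15 mL total → factor 21.15/0.85 = 24.882
Step 2: 1.85 mL + 4200 μL = 6.05 mL total → factor 6.05/1.85 = 3.2703
Dilution factor through tube #2 = 24.882 × 3.2703 = 81.372
[tube #2] = 3.00 mM / 81.372 = 0.0369 mM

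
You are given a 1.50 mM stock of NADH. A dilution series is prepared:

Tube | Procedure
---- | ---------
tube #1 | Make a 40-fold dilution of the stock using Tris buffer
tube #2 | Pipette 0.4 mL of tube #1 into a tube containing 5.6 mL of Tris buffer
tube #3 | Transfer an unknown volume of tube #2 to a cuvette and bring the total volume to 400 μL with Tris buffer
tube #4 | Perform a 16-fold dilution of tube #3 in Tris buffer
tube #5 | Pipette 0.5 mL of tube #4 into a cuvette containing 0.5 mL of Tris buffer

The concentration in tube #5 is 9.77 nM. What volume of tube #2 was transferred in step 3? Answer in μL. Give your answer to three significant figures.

Step 1: 40-fold → factor 40
Step 2: 0.4 mL + 5.6 mL = 6 mL total → factor 6/0.4 = 15
Step 3: v brought to 400 μL → factor = 400 μL/v
Step 4: 16-fold → factor 16
Step 5: 0.5 mL + 0.5 mL = 1 mL total → factor 1/0.5 = 2
Product of known-step factors = 19200
Overall factor = 1.50 mM / (9.77 nM) = 1.5353 × 10^5
Step-3 factor = 1.5353 × 10^5 / 19200 = 7.9964
v = 400 μL / 7.9964 = 50.0 μL

50.0 μL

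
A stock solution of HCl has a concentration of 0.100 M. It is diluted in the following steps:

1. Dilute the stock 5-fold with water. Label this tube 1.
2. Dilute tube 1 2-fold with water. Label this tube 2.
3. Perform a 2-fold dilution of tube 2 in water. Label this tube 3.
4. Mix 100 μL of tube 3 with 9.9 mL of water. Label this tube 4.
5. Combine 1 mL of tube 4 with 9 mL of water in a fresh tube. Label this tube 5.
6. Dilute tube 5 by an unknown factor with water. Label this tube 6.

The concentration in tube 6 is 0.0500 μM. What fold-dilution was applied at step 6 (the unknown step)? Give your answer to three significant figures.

Step 1: 5-fold → factor 5
Step 2: 2-fold → factor 2
Step 3: 2-fold → factor 2
Step 4: 100 μL + 9.9 mL = 10000 μL total → factor 10000/100 = 100
Step 5: 1 mL + 9 mL = 10 mL total → factor 10/1 = 10
Step 6: unknown factor x
Product of known-step factors = 20000
Overall factor = 0.100 M / (0.0500 μM) = 2 × 10^6
x = 2 × 10^6 / 20000 = 100

100-fold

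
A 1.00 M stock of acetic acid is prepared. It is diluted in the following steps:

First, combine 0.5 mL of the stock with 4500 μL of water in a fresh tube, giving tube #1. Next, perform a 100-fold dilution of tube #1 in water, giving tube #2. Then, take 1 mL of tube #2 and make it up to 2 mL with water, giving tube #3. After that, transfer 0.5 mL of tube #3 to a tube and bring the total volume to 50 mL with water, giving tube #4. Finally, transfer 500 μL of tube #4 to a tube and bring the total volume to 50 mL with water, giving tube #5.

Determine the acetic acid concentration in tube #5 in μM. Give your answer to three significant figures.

Step 1: 0.5 mL + 4500 μL = 5 mL total → factor 5/0.5 = 10
Step 2: 100-fold → factor 100
Step 3: 1 mL brought to 2 mL → factor 2/1 = 2
Step 4: 0.5 mL brought to 50 mL → factor 50/0.5 = 100
Step 5: 500 μL brought to 50 mL → factor 50000/500 = 100
Overall dilution factor = 10 × 100 × 2 × 100 × 100 = 2 × 10^7
Final = 1.00 M / 2 × 10^7 = 5.000 × 10^-8 M = 0.0500 μM

0.0500 μM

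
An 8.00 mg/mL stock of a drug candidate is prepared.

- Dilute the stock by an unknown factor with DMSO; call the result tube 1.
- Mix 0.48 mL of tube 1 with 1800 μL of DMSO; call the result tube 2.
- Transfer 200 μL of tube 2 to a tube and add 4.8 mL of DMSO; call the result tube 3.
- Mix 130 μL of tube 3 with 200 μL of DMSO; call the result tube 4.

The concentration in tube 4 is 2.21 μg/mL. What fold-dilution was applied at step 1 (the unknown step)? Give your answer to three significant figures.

Step 1: unknown factor x
Step 2: 0.48 mL + 1800 μL = 2.28 mL total → factor 2.28/0.48 = 4.75
Step 3: 200 μL + 4.8 mL = 5000 μL total → factor 5000/200 = 25
Step 4: 130 μL + 200 μL = 330 μL total → factor 330/130 = 2.5385
Product of known-step factors = 301.44
Overall factor = 8.00 mg/mL / (2.21 μg/mL) = 3619.9
x = 3619.9 / 301.44 = 12.0

12.0-fold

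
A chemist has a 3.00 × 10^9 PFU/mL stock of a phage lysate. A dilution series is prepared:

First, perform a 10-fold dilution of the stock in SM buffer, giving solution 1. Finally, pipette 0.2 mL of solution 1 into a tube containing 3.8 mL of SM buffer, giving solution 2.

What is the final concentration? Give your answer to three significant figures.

1.50 × 10^7 PFU/mL

Step 1: 10-fold → factor 10
Step 2: 0.2 mL + 3.8 mL = 4 mL total → factor 4/0.2 = 20
Overall dilution factor = 10 × 20 = 200
Final = 3.00 × 10^9 PFU/mL / 200 = 1.50 × 10^7 PFU/mL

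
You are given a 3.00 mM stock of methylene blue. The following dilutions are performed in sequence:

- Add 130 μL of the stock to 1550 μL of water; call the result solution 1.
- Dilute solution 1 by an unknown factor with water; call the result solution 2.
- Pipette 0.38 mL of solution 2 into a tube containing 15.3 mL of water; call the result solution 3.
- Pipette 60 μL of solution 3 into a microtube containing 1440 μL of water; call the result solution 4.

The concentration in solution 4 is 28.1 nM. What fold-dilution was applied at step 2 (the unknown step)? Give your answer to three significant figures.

8.01-fold

Step 1: 130 μL + 1550 μL = 1680 μL total → factor 1680/130 = 12.923
Step 2: unknown factor x
Step 3: 0.38 mL + 15.3 mL = 15.68 mL total → factor 15.68/0.38 = 41.263
Step 4: 60 μL + 1440 μL = 1500 μL total → factor 1500/60 = 25
Product of known-step factors = 13331
Overall factor = 3.00 mM / (28.1 nM) = 1.0676 × 10^5
x = 1.0676 × 10^5 / 13331 = 8.01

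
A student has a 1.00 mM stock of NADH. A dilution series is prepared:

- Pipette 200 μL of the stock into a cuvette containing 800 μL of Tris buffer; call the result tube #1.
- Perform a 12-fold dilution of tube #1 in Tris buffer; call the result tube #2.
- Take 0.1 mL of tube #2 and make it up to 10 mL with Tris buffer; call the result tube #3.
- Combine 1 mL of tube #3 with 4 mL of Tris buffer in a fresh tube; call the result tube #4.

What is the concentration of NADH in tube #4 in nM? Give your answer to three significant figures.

33.3 nM

Step 1: 200 μL + 800 μL = 1000 μL total → factor 1000/200 = 5
Step 2: 12-fold → factor 12
Step 3: 0.1 mL brought to 10 mL → factor 10/0.1 = 100
Step 4: 1 mL + 4 mL = 5 mL total → factor 5/1 = 5
Overall dilution factor = 5 × 12 × 100 × 5 = 30000
Final = 1.00 mM / 30000 = 3.333 × 10^-5 mM = 33.3 nM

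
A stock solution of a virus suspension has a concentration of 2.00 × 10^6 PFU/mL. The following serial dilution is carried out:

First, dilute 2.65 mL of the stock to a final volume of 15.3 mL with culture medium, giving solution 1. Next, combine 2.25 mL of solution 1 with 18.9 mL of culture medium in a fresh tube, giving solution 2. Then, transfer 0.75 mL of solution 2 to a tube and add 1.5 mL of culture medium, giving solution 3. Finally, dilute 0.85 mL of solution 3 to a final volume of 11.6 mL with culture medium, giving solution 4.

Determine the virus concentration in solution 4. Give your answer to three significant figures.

Step 1: 2.65 mL brought to 15.3 mL → factor 15.3/2.65 = 5.7736
Step 2: 2.25 mL + 18.9 mL = 21.15 mL total → factor 21.15/2.25 = 9.4
Step 3: 0.75 mL + 1.5 mL = 2.25 mL total → factor 2.25/0.75 = 3
Step 4: 0.85 mL brought to 11.6 mL → factor 11.6/0.85 = 13.647
Overall dilution factor = 5.7736 × 9.4 × 3 × 13.647 = 2221.9
Final = 2.00 × 10^6 PFU/mL / 2221.9 = 900 PFU/mL

900 PFU/mL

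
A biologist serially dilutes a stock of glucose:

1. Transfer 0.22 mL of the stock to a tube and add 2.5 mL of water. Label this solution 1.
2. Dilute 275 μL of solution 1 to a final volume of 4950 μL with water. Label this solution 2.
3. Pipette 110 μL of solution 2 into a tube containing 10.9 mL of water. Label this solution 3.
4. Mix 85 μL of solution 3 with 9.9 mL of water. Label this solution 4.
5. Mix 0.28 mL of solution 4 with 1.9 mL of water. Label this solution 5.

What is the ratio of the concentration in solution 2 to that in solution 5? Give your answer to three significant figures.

9.15 × 10^4

Step 1: 0.22 mL + 2.5 mL = 2.72 mL total → factor 2.72/0.22 = 12.364
Step 2: 275 μL brought to 4950 μL → factor 4950/275 = 18
Step 3: 110 μL + 10.9 mL = 11010 μL total → factor 11010/110 = 100.09
Step 4: 85 μL + 9.9 mL = 9985 μL total → factor 9985/85 = 117.47
Step 5: 0.28 mL + 1.9 mL = 2.18 mL total → factor 2.18/0.28 = 7.7857
Dilution factor to solution 2 = 222.55; to solution 5 = 2.0372 × 10^7
[solution 2]/[solution 5] = (factor to solution 5)/(factor to solution 2) = 2.0372 × 10^7/222.55 = 9.15 × 10^4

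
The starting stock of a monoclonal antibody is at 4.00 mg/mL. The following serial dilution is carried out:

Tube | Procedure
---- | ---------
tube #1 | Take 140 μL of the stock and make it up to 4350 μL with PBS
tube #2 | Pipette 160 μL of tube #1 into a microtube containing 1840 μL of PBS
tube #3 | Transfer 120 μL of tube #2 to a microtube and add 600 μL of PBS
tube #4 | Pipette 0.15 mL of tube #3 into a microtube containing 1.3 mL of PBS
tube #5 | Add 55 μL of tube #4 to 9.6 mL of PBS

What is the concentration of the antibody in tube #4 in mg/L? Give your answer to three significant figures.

Step 1: 140 μL brought to 4350 μL → factor 4350/140 = 31.071
Step 2: 160 μL + 1840 μL = 2000 μL total → factor 2000/160 = 12.5
Step 3: 120 μL + 600 μL = 720 μL total → factor 720/120 = 6
Step 4: 0.15 mL + 1.3 mL = 1.45 mL total → factor 1.45/0.15 = 9.6667
Dilution factor through tube #4 = 31.071 × 12.5 × 6 × 9.6667 = 22527
[tube #4] = 4.00 mg/mL / 22527 = 0.0001776 mg/mL = 0.178 mg/L

0.178 mg/L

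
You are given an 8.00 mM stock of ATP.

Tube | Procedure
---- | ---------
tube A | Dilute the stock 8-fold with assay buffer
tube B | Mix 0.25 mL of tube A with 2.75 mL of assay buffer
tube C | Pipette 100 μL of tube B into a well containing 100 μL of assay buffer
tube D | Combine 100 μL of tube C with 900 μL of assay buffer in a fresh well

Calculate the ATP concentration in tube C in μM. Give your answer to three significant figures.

41.7 μM

Step 1: 8-fold → factor 8
Step 2: 0.25 mL + 2.75 mL = 3 mL total → factor 3/0.25 = 12
Step 3: 100 μL + 100 μL = 200 μL total → factor 200/100 = 2
Dilution factor through tube C = 8 × 12 × 2 = 192
[tube C] = 8.00 mM / 192 = 0.04167 mM = 41.7 μM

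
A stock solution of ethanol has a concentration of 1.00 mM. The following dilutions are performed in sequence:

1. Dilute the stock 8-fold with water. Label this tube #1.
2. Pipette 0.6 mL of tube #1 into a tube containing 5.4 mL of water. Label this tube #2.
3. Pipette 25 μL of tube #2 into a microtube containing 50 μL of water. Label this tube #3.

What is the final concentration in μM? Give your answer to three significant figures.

Step 1: 8-fold → factor 8
Step 2: 0.6 mL + 5.4 mL = 6 mL total → factor 6/0.6 = 10
Step 3: 25 μL + 50 μL = 75 μL total → factor 75/25 = 3
Overall dilution factor = 8 × 10 × 3 = 240
Final = 1.00 mM / 240 = 0.004167 mM = 4.17 μM

4.17 μM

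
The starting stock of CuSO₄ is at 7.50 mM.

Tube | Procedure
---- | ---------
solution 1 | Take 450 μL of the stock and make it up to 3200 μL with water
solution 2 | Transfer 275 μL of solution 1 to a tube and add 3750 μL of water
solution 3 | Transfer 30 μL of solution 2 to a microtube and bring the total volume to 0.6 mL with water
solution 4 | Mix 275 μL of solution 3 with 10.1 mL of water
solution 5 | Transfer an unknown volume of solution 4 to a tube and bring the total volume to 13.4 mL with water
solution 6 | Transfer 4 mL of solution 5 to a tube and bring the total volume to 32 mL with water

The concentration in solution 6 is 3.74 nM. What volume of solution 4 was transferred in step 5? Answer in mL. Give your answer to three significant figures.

4.20 mL

Step 1: 450 μL brought to 3200 μL → factor 3200/450 = 7.1111
Step 2: 275 μL + 3750 μL = 4025 μL total → factor 4025/275 = 14.636
Step 3: 30 μL brought to 0.6 mL → factor 600/30 = 20
Step 4: 275 μL + 10.1 mL = 10375 μL total → factor 10375/275 = 37.727
Step 5: v brought to 13.4 mL → factor = 13.4 mL/v
Step 6: 4 mL brought to 32 mL → factor 32/4 = 8
Product of known-step factors = 6.2827 × 10^5
Overall factor = 7.50 mM / (3.74 nM) = 2.0053 × 10^6
Step-5 factor = 2.0053 × 10^6 / 6.2827 × 10^5 = 3.1919
v = 13.4 mL / 3.1919 = 4.20 mL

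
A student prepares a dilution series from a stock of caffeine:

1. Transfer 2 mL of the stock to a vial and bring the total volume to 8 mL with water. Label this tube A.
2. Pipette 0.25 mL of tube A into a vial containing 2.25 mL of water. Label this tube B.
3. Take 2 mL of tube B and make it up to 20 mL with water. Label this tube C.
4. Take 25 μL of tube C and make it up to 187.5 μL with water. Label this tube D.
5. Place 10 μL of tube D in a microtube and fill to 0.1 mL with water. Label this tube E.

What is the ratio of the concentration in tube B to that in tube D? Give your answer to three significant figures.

75.0

Step 1: 2 mL brought to 8 mL → factor 8/2 = 4
Step 2: 0.25 mL + 2.25 mL = 2.5 mL total → factor 2.5/0.25 = 10
Step 3: 2 mL brought to 20 mL → factor 20/2 = 10
Step 4: 25 μL brought to 187.5 μL → factor 187.5/25 = 7.5
Dilution factor to tube B = 40; to tube D = 3000
[tube B]/[tube D] = (factor to tube D)/(factor to tube B) = 3000/40 = 75.0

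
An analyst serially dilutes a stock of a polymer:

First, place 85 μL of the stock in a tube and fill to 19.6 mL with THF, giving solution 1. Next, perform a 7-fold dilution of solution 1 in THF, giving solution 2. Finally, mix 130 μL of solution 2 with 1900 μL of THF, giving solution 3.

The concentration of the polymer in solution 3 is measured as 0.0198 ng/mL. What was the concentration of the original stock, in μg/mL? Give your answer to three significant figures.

0.499 μg/mL

Step 1: 85 μL brought to 19.6 mL → factor 19600/85 = 230.59
Step 2: 7-fold → factor 7
Step 3: 130 μL + 1900 μL = 2030 μL total → factor 2030/130 = 15.615
Overall dilution factor = 230.59 × 7 × 15.615 = 25205
Stock = 0.0198 ng/mL × 25205 = 499.1 ng/mL = 0.499 μg/mL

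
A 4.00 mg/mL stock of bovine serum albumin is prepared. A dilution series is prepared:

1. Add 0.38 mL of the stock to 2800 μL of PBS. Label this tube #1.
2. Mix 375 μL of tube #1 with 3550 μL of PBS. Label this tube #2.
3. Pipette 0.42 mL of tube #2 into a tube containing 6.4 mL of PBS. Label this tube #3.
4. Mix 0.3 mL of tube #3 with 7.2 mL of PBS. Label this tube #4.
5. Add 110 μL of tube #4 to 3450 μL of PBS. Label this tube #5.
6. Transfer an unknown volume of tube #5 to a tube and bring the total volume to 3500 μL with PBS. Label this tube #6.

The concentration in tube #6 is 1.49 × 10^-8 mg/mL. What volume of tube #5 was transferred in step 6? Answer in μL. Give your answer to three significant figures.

15.0 μL

Step 1: 0.38 mL + 2800 μL = 3.18 mL total → factor 3.18/0.38 = 8.3684
Step 2: 375 μL + 3550 μL = 3925 μL total → factor 3925/375 = 10.467
Step 3: 0.42 mL + 6.4 mL = 6.82 mL total → factor 6.82/0.42 = 16.238
Step 4: 0.3 mL + 7.2 mL = 7.5 mL total → factor 7.5/0.3 = 25
Step 5: 110 μL + 3450 μL = 3560 μL total → factor 3560/110 = 32.364
Step 6: v brought to 3500 μL → factor = 3500 μL/v
Product of known-step factors = 1.1508 × 10^6
Overall factor = 4.00 mg/mL / (1.49 × 10^-8 mg/mL) = 2.6846 × 10^8
Step-6 factor = 2.6846 × 10^8 / 1.1508 × 10^6 = 233.29
v = 3500 μL / 233.29 = 15.0 μL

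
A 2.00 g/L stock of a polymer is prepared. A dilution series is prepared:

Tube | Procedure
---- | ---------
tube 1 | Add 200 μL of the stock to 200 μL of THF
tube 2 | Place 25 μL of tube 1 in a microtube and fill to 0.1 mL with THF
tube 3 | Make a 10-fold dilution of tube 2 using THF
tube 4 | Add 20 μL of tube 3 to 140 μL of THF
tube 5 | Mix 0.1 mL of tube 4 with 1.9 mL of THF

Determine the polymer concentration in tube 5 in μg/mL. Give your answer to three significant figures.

Step 1: 200 μL + 200 μL = 400 μL total → factor 400/200 = 2
Step 2: 25 μL brought to 0.1 mL → factor 100/25 = 4
Step 3: 10-fold → factor 10
Step 4: 20 μL + 140 μL = 160 μL total → factor 160/20 = 8
Step 5: 0.1 mL + 1.9 mL = 2 mL total → factor 2/0.1 = 20
Overall dilution factor = 2 × 4 × 10 × 8 × 20 = 12800
Final = 2.00 g/L / 12800 = 0.0001563 g/L = 0.156 μg/mL

0.156 μg/mL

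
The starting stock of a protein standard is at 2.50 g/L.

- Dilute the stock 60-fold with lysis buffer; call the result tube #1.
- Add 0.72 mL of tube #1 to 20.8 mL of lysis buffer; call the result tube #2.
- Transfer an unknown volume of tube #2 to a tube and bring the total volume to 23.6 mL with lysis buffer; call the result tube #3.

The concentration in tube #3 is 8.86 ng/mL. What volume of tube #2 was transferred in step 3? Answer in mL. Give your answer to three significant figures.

Step 1: 60-fold → factor 60
Step 2: 0.72 mL + 20.8 mL = 21.52 mL total → factor 21.52/0.72 = 29.889
Step 3: v brought to 23.6 mL → factor = 23.6 mL/v
Product of known-step factors = 1793.3
Overall factor = 2.50 g/L / (8.86 ng/mL) = 2.8217 × 10^5
Step-3 factor = 2.8217 × 10^5 / 1793.3 = 157.34
v = 23.6 mL / 157.34 = 0.150 mL

0.150 mL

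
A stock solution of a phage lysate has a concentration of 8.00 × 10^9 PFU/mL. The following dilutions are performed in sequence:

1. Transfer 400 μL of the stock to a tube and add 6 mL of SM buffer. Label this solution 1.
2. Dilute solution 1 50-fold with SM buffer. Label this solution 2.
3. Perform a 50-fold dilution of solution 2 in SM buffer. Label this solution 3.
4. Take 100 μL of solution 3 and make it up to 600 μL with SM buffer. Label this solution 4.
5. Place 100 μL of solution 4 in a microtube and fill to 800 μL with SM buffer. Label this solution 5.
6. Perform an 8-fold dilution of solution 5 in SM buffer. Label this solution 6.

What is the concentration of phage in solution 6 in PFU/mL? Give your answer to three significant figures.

Step 1: 400 μL + 6 mL = 6400 μL total → factor 6400/400 = 16
Step 2: 50-fold → factor 50
Step 3: 50-fold → factor 50
Step 4: 100 μL brought to 600 μL → factor 600/100 = 6
Step 5: 100 μL brought to 800 μL → factor 800/100 = 8
Step 6: 8-fold → factor 8
Overall dilution factor = 16 × 50 × 50 × 6 × 8 × 8 = 1.536 × 10^7
Final = 8.00 × 10^9 PFU/mL / 1.536 × 10^7 = 521 PFU/mL

521 PFU/mL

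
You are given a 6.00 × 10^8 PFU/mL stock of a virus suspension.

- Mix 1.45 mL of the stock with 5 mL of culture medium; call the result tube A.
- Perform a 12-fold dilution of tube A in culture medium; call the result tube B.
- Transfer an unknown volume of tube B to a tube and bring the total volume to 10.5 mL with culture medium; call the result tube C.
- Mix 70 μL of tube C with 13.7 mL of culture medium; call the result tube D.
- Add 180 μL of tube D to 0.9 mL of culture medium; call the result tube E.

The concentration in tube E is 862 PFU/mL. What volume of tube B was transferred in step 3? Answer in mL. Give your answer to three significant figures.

Step 1: 1.45 mL + 5 mL = 6.45 mL total → factor 6.45/1.45 = 4.4483
Step 2: 12-fold → factor 12
Step 3: v brought to 10.5 mL → factor = 10.5 mL/v
Step 4: 70 μL + 13.7 mL = 13770 μL total → factor 13770/70 = 196.71
Step 5: 180 μL + 0.9 mL = 1080 μL total → factor 1080/180 = 6
Product of known-step factors = 63003
Overall factor = 6.00 × 10^8 PFU/mL / (862 PFU/mL) = 6.9606 × 10^5
Step-3 factor = 6.9606 × 10^5 / 63003 = 11.048
v = 10.5 mL / 11.048 = 0.950 mL

0.950 mL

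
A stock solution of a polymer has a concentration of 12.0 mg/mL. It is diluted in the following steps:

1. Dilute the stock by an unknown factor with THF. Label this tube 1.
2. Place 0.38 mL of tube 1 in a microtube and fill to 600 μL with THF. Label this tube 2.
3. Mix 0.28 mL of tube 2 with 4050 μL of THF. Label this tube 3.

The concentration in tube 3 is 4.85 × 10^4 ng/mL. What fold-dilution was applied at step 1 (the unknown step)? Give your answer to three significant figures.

Step 1: unknown factor x
Step 2: 0.38 mL brought to 600 μL → factor 0.6/0.38 = 1.5789
Step 3: 0.28 mL + 4050 μL = 4.33 mL total → factor 4.33/0.28 = 15.464
Product of known-step factors = 24.417
Overall factor = 12.0 mg/mL / (4.85 × 10^4 ng/mL) = 247.42
x = 247.42 / 24.417 = 10.1

10.1-fold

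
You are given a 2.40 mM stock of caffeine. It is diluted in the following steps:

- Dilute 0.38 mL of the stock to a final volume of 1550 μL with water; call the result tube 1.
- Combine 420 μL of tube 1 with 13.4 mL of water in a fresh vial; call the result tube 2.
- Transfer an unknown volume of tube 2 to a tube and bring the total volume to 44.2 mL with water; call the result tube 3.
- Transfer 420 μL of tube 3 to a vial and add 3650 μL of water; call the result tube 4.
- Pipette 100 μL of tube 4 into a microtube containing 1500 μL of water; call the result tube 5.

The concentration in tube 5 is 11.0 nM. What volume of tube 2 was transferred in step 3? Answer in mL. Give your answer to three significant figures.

Step 1: 0.38 mL brought to 1550 μL → factor 1.55/0.38 = 4.0789
Step 2: 420 μL + 13.4 mL = 13820 μL total → factor 13820/420 = 32.905
Step 3: v brought to 44.2 mL → factor = 44.2 mL/v
Step 4: 420 μL + 3650 μL = 4070 μL total → factor 4070/420 = 9.6905
Step 5: 100 μL + 1500 μL = 1600 μL total → factor 1600/100 = 16
Product of known-step factors = 20810
Overall factor = 2.40 mM / (11.0 nM) = 2.1818 × 10^5
Step-3 factor = 2.1818 × 10^5 / 20810 = 10.484
v = 44.2 mL / 10.484 = 4.22 mL

4.22 mL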